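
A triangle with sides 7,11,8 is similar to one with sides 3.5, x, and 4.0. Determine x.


Scale factor = 3.5/7 = 0.5
Missing side = 11 × 0.5
= 5.5

5.5


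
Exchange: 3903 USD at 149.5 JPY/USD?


Amount × rate = 3903 × 149.5
= 583498.50 JPY

583498.50 JPY


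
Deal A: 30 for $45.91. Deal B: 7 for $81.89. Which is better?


Deal A: $45.91/30 = $1.5303/unit
Deal B: $81.89/7 = $11.6986/unit
A is cheaper per unit
= Deal A

Deal A


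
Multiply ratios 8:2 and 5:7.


Compound ratio = (8×5) : (2×7)
= 40:14
GCD = 2
= 20:7

20:7


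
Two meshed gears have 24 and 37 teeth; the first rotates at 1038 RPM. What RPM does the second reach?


Gear ratio = 24:37 = 24:37
RPM_B = RPM_A × (teeth_A / teeth_B)
= 1038 × (24/37)
= 673.3 RPM

673.3 RPM


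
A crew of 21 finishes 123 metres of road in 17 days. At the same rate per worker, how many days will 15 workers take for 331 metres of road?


Days ∝ work / workers, so d₂ = d₁ × (m₁/m₂) × (w₂/w₁)
Workers factor (inverse): 21/15 = 1.4000
Work factor (direct): 331/123 ≈ 2.6911
d₂ = 17 × 21/15 × 331/123 = (17 × 21 × 331) / (15 × 123) = 118167/1845
≈ 64.05 days

64.05 days


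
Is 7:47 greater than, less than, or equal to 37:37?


7/47 = 0.1489
37/37 = 1.0000
0.1489 < 1.0000, so 7:47 is less
= less than

less than


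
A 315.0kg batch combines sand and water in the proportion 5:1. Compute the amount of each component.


Total parts = 5 + 1 = 6
sand: 315.0 × 5/6 = 262.5kg
water: 315.0 × 1/6 = 52.5kg
= 262.5kg and 52.5kg

262.5kg and 52.5kg


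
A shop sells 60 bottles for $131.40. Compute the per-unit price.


Unit rate = total / quantity
= 131.40 / 60
= $2.19 per unit

$2.19 per unit


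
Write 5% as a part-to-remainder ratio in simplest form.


5% means 5 parts out of 100; remainder = 95
Part : remainder = 5:95
GCD = 5
= 1:19

1:19


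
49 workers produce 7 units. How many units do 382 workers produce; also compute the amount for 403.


Direct proportion: y/x = constant
k = 7/49 ≈ 0.1429
y at x=382: k × 382 = 7 × 382 / 49 = 2674/49 ≈ 54.57
y at x=403: k × 403 = 7 × 403 / 49 = 2821/49 ≈ 57.57
= 54.57 and 57.57

54.57 and 57.57


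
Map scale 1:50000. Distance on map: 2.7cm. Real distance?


Real distance = map distance × scale
= 2.7cm × 50000
= 135000 cm = 1350.0 m
= 1.350 km

1.350 km


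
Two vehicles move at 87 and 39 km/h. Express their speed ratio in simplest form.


Ratio = 87:39
GCD = 3
Simplified = 29:13
Time ratio (same distance) = 13:29
Speed ratio = 29:13

29:13


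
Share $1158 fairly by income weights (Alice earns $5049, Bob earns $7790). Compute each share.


Total income = 5049 + 7790 = $12839
Alice: $1158 × 5049/12839 = $455.39
Bob: $1158 × 7790/12839 = $702.61
= Alice: $455.39, Bob: $702.61

Alice: $455.39, Bob: $702.61


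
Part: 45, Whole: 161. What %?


Percentage = (part / whole) × 100
= (45 / 161) × 100
≈ 27.95%

27.95%


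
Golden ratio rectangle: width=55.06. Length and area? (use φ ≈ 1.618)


φ = (1 + √5) / 2 ≈ 1.618
Length = width × φ = 55.06 × 1.618 = 89.08708
≈ 89.09
Area = width × length = 55.06 × 89.08708 = 4905.1346248 ≈ 4905.13
= Length: 89.09, Area: 4905.13

Length: 89.09, Area: 4905.13


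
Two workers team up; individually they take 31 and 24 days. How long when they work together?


Rate of A = 1/31 per day
Rate of B = 1/24 per day
Combined rate = 1/31 + 1/24 = 55/744 ≈ 0.0739 per day
Days = 1 / combined rate = 744/55
≈ 13.53 days

13.53 days


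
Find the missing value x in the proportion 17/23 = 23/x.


Cross multiply: 17 × x = 23 × 23
17x = 529
x = 529 / 17
= 31.12

31.12


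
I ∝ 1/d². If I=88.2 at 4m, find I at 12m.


I₁d₁² = I₂d₂²
I₂ = I₁ × (d₁/d₂)²
= 88.2 × (4/12)²
= 88.2 × 16/144
= 1411.2/144
= 9.8000

9.8000


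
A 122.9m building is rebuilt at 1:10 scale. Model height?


Model size = real / scale
= 122.9 / 10
= 12.2900 m

12.2900 m


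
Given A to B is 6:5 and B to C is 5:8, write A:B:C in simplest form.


Match B: multiply A:B by 5 → 30:25
Multiply B:C by 5 → 25:40
Combined: 30:25:40
GCD = 5
= 6:5:8

6:5:8


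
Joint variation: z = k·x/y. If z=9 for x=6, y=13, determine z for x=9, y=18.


z = k·x/y
Solve for k using the known point: k = z·y/x = 9×13/6 = 117/6 = 19.5000
Now evaluate at x=9, y=18:
z = k × 9 / 18 = (117 × 9) / (6 × 18) = 1053/108
= 9.7500

9.7500


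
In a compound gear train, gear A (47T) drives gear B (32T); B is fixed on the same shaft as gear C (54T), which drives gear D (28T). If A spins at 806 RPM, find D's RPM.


Stage 1: RPM_B = RPM_A × t_A/t_B = 806 × 47/32 = 37882/32 ≈ 1183.81
B and C share a shaft → RPM_C = RPM_B
Stage 2: RPM_D = RPM_C × t_C/t_D = RPM_A × (t_A×t_C)/(t_B×t_D)
Overall ratio = (47×54)/(32×28) = 2538/896
RPM_D = 806 × 2538/896 = 2045628/896
≈ 2283.07 RPM

2283.07 RPM


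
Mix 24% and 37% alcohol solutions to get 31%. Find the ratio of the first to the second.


Let x parts of 24% mix with y parts of 37%.
24x + 37y = 31(x + y)
24x + 37y = 31x + 31y
x(24 - 31) = y(31 - 37)
x/y = (37 - 31)/(31 - 24) = 6/7
Simplify: 6:7
= 6:7

6:7


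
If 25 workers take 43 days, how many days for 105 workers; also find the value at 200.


Inverse proportion: x × y = constant
k = 25 × 43 = 1075
At x=105: k/105 = 10.24
At x=200: k/200 = 5.38
= 10.24 and 5.38

10.24 and 5.38


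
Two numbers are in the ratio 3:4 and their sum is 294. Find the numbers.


Let A = 3k, B = 4k.
3k + 4k = 294
7k = 294 → k = 294/7 = 42
A = 3×42 = 126, B = 4×42 = 168
= A = 126, B = 168

A = 126, B = 168


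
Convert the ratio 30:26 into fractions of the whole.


Total parts = 30 + 26 = 56
First part: 30/56 = 15/28
Second part: 26/56 = 13/28
= 15/28 and 13/28

15/28 and 13/28


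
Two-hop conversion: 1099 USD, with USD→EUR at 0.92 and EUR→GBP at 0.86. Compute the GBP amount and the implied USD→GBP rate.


Step 1: 1099 USD × 0.92 = 1011.08 EUR
Step 2: 1011.08 EUR × 0.86 = 869.53 GBP
Implied rate USD→GBP = 0.92 × 0.86 = 0.7912
= 869.53 GBP; implied rate 0.7912 GBP/USD

869.53 GBP; implied rate 0.7912 GBP/USD


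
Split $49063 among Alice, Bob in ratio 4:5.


Total parts = 4 + 5 = 9
Alice: 49063 × 4/9 = 21805.78
Bob: 49063 × 5/9 = 27257.22
= Alice: $21805.78, Bob: $27257.22

Alice: $21805.78, Bob: $27257.22


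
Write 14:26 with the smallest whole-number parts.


GCD(14, 26) = 2
14/2 : 26/2
= 7:13

7:13


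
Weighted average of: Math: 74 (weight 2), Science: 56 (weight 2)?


Numerator = 74×2 + 56×2
= 148 + 112
= 260
Total weight = 4
Weighted avg = 260/4
= 65.00

65.00


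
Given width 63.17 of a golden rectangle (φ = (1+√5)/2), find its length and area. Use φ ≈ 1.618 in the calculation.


φ = (1 + √5) / 2 ≈ 1.618
Length = width × φ = 63.17 × 1.618 = 102.20906
≈ 102.21
Area = width × length = 63.17 × 102.20906 = 6456.5463202 ≈ 6456.55
= Length: 102.21, Area: 6456.55

Length: 102.21, Area: 6456.55


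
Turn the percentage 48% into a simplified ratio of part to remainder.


48% means 48 parts out of 100; remainder = 52
Part : remainder = 48:52
GCD = 4
= 12:13

12:13


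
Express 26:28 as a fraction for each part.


Total parts = 26 + 28 = 54
First part: 26/54 = 13/27
Second part: 28/54 = 14/27
= 13/27 and 14/27

13/27 and 14/27


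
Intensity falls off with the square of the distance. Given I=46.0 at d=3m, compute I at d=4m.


I₁d₁² = I₂d₂²
I₂ = I₁ × (d₁/d₂)²
= 46.0 × (3/4)²
= 46.0 × 9/16
= 414/16
= 25.8750

25.8750


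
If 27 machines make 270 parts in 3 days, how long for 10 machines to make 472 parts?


Days ∝ work / workers, so d₂ = d₁ × (m₁/m₂) × (w₂/w₁)
Workers factor (inverse): 27/10 = 2.7000
Work factor (direct): 472/270 ≈ 1.7481
d₂ = 3 × 27/10 × 472/270 = (3 × 27 × 472) / (10 × 270) = 38232/2700
= 14.16 days

14.16 days


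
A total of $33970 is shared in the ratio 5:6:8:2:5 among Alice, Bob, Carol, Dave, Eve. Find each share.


Total parts = 5 + 6 + 8 + 2 + 5 = 26
Alice: 33970 × 5/26 = 6532.69
Bob: 33970 × 6/26 = 7839.23
Carol: 33970 × 8/26 = 10452.31
Dave: 33970 × 2/26 = 2613.08
Eve: 33970 × 5/26 = 6532.69
= Alice: $6532.69, Bob: $7839.23, Carol: $10452.31, Dave: $2613.08, Eve: $6532.69

Alice: $6532.69, Bob: $7839.23, Carol: $10452.31, Dave: $2613.08, Eve: $6532.69


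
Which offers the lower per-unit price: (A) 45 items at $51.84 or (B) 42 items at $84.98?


Deal A: $51.84/45 = $1.1520/unit
Deal B: $84.98/42 = $2.0233/unit
A is cheaper per unit
= Deal A

Deal A


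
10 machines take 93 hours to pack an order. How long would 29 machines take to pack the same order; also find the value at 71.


Inverse proportion: x × y = constant
k = 10 × 93 = 930
At x=29: k/29 = 32.07
At x=71: k/71 = 13.10
= 32.07 and 13.10

32.07 and 13.10


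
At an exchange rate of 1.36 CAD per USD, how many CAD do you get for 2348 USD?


Amount × rate = 2348 × 1.36
= 3193.28 CAD

3193.28 CAD


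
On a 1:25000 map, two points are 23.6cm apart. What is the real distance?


Real distance = map distance × scale
= 23.6cm × 25000
= 590000 cm = 5900.0 m
= 5.900 km

5.900 km


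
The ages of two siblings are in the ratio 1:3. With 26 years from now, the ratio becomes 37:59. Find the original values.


Let A = 1k, B = 3k.
(1k + 26) / (3k + 26) = 37/59
Cross-multiply: 59(1k + 26) = 37(3k + 26)
59k + 1534 = 111k + 962
59k - 111k = 962 - 1534
-52k = -572
k = -572/-52 = 11
A = 1×11 = 11, B = 3×11 = 33
= A = 11, B = 33

A = 11, B = 33


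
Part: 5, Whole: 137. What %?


Percentage = (part / whole) × 100
= (5 / 137) × 100
≈ 3.65%

3.65%


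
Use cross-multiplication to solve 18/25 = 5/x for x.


Cross multiply: 18 × x = 25 × 5
18x = 125
x = 125 / 18
= 6.94

6.94


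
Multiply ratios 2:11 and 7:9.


Compound ratio = (2×7) : (11×9)
= 14:99
GCD = 1
= 14:99

14:99


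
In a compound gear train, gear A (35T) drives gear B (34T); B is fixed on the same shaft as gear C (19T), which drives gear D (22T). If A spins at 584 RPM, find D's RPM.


Stage 1: RPM_B = RPM_A × t_A/t_B = 584 × 35/34 = 20440/34 ≈ 601.18
B and C share a shaft → RPM_C = RPM_B
Stage 2: RPM_D = RPM_C × t_C/t_D = RPM_A × (t_A×t_C)/(t_B×t_D)
Overall ratio = (35×19)/(34×22) = 665/748
RPM_D = 584 × 665/748 = 388360/748
≈ 519.20 RPM

519.20 RPM


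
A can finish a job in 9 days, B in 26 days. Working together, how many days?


Rate of A = 1/9 per day
Rate of B = 1/26 per day
Combined rate = 1/9 + 1/26 = 35/234 ≈ 0.1496 per day
Days = 1 / combined rate = 234/35
≈ 6.69 days

6.69 days


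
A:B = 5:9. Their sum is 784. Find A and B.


Let A = 5k, B = 9k.
5k + 9k = 784
14k = 784 → k = 784/14 = 56
A = 5×56 = 280, B = 9×56 = 504
= A = 280, B = 504

A = 280, B = 504


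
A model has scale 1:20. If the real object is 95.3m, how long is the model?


Model size = real / scale
= 95.3 / 20
= 4.7650 m

4.7650 m


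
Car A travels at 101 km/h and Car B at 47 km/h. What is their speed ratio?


Ratio = 101:47
GCD = 1
Simplified = 101:47
Time ratio (same distance) = 47:101
Speed ratio = 101:47

101:47


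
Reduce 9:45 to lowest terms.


GCD(9, 45) = 9
9/9 : 45/9
= 1:5

1:5


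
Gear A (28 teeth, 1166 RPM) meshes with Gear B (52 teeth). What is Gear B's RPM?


Gear ratio = 28:52 = 7:13
RPM_B = RPM_A × (teeth_A / teeth_B)
= 1166 × (28/52)
= 627.8 RPM

627.8 RPM


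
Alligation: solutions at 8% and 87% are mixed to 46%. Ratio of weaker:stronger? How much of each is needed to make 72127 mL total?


Let x parts of 8% mix with y parts of 87%.
8x + 87y = 46(x + y)
8x + 87y = 46x + 46y
x(8 - 46) = y(46 - 87)
x/y = (87 - 46)/(46 - 8) = 41/38
Simplify: 41:38
Total parts = 79; one part = 72127/79 = 913.00 mL
8% solution: 41×913.00 = 37433.00 mL
87% solution: 38×913.00 = 34694.00 mL
= ratio 41:38; 37433.00 mL and 34694.00 mL

ratio 41:38; 37433.00 mL and 34694.00 mL


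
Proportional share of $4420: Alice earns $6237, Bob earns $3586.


Total income = 6237 + 3586 = $9823
Alice: $4420 × 6237/9823 = $2806.43
Bob: $4420 × 3586/9823 = $1613.57
= Alice: $2806.43, Bob: $1613.57

Alice: $2806.43, Bob: $1613.57


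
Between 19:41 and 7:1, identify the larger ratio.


19/41 = 0.4634
7/1 = 7.0000
0.4634 < 7.0000, so 19:41 is less
= 7:1

7:1


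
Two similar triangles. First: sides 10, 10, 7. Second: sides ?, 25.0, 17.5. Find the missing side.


Scale factor = 25.0/10 = 2.5
Missing side = 10 × 2.5
= 25.0

25.0


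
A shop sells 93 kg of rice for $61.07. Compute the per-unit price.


Unit rate = total / quantity
= 61.07 / 93
= $0.66 per unit

$0.66 per unit


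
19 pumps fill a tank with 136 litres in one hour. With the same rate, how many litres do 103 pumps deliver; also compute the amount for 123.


Direct proportion: y/x = constant
k = 136/19 ≈ 7.1579
y at x=103: k × 103 = 136 × 103 / 19 = 14008/19 ≈ 737.26
y at x=123: k × 123 = 136 × 123 / 19 = 16728/19 ≈ 880.42
= 737.26 and 880.42

737.26 and 880.42


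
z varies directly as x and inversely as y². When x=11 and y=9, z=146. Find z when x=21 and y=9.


z = k·x/y²
Solve for k using the known point: k = z·y²/x = 146×81/11 = 11826/11 ≈ 1075.0909
Now evaluate at x=21, y=9:
z = k × 21 / 81 = (11826 × 21) / (11 × 81) = 248346/891
≈ 278.7273

278.7273


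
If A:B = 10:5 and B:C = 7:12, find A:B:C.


Match B: multiply A:B by 7 → 70:35
Multiply B:C by 5 → 35:60
Combined: 70:35:60
GCD = 5
= 14:7:12

14:7:12


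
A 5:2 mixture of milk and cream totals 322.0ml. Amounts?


Total parts = 5 + 2 = 7
milk: 322.0 × 5/7 = 230.0ml
cream: 322.0 × 2/7 = 92.0ml
= 230.0ml and 92.0ml

230.0ml and 92.0ml


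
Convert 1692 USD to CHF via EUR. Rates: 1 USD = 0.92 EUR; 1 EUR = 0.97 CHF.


Step 1: 1692 USD × 0.92 = 1556.64 EUR
Step 2: 1556.64 EUR × 0.97 = 1509.94 CHF
Implied rate USD→CHF = 0.92 × 0.97 = 0.8924
= 1509.94 CHF

1509.94 CHF


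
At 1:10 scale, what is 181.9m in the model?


Model size = real / scale
= 181.9 / 10
= 18.1900 m

18.1900 m


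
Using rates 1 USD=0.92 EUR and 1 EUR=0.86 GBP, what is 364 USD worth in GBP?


Step 1: 364 USD × 0.92 = 334.88 EUR
Step 2: 334.88 EUR × 0.86 = 288.00 GBP
Implied rate USD→GBP = 0.92 × 0.86 = 0.7912
= 288.00 GBP

288.00 GBP


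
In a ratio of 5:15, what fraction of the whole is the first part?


Total parts = 5 + 15 = 20
First part: 5/20 = 1/4
= 1/4

1/4


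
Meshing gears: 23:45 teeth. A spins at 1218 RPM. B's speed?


Gear ratio = 23:45 = 23:45
RPM_B = RPM_A × (teeth_A / teeth_B)
= 1218 × (23/45)
= 622.5 RPM

622.5 RPM


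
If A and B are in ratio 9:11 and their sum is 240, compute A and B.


Let A = 9k, B = 11k.
9k + 11k = 240
20k = 240 → k = 240/20 = 12
A = 9×12 = 108, B = 11×12 = 132
= A = 108, B = 132

A = 108, B = 132


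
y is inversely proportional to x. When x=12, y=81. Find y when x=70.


Inverse proportion: x × y = constant
k = 12 × 81 = 972
y₂ = k / 70 = 972 / 70
= 13.89

13.89


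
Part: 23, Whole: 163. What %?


Percentage = (part / whole) × 100
= (23 / 163) × 100
≈ 14.11%

14.11%


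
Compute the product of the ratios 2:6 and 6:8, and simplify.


Compound ratio = (2×6) : (6×8)
= 12:48
GCD = 12
= 1:4

1:4


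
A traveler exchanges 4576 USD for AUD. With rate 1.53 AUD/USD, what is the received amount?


Amount × rate = 4576 × 1.53
= 7001.28 AUD

7001.28 AUD


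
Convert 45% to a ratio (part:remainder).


45% means 45 parts out of 100; remainder = 55
Part : remainder = 45:55
GCD = 5
= 9:11

9:11


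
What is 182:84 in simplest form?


GCD(182, 84) = 14
182/14 : 84/14
= 13:6

13:6


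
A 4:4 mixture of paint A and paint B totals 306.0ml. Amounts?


Total parts = 4 + 4 = 8
paint A: 306.0 × 4/8 = 153.0ml
paint B: 306.0 × 4/8 = 153.0ml
= 153.0ml and 153.0ml

153.0ml and 153.0ml


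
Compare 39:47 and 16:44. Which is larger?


39/47 = 0.8298
16/44 = 0.3636
0.8298 > 0.3636, so 39:47 is greater
= 39:47

39:47


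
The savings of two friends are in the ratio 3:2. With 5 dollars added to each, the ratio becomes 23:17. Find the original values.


Let A = 3k, B = 2k.
(3k + 5) / (2k + 5) = 23/17
Cross-multiply: 17(3k + 5) = 23(2k + 5)
51k + 85 = 46k + 115
51k - 46k = 115 - 85
5k = 30
k = 30/5 = 6
A = 3×6 = 18, B = 2×6 = 12
= A = 18, B = 12

A = 18, B = 12


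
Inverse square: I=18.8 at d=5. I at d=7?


I₁d₁² = I₂d₂²
I₂ = I₁ × (d₁/d₂)²
= 18.8 × (5/7)²
= 18.8 × 25/49
= 470/49
≈ 9.5918

9.5918


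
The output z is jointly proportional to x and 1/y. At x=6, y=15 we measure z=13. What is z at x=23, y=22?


z = k·x/y
Solve for k using the known point: k = z·y/x = 13×15/6 = 195/6 = 32.5000
Now evaluate at x=23, y=22:
z = k × 23 / 22 = (195 × 23) / (6 × 22) = 4485/132
≈ 33.9773

33.9773


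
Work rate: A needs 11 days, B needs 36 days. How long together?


Rate of A = 1/11 per day
Rate of B = 1/36 per day
Combined rate = 1/11 + 1/36 = 47/396 ≈ 0.1187 per day
Days = 1 / combined rate = 396/47
≈ 8.43 days

8.43 days


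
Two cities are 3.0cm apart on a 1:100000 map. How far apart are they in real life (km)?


Real distance = map distance × scale
= 3.0cm × 100000
= 300000 cm = 3000.0 m
= 3.000 km

3.000 km


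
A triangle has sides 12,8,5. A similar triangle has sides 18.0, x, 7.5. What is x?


Scale factor = 18.0/12 = 1.5
Missing side = 8 × 1.5
= 12.0

12.0


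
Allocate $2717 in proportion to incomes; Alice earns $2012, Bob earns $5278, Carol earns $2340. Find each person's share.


Total income = 2012 + 5278 + 2340 = $9630
Alice: $2717 × 2012/9630 = $567.66
Bob: $2717 × 5278/9630 = $1489.13
Carol: $2717 × 2340/9630 = $660.21
= Alice: $567.66, Bob: $1489.13, Carol: $660.21

Alice: $567.66, Bob: $1489.13, Carol: $660.21


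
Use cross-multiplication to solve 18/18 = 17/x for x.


Cross multiply: 18 × x = 18 × 17
18x = 306
x = 306 / 18
= 17.00

17.00


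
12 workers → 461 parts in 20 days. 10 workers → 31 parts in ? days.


Days ∝ work / workers, so d₂ = d₁ × (m₁/m₂) × (w₂/w₁)
Workers factor (inverse): 12/10 = 1.2000
Work factor (direct): 31/461 ≈ 0.0672
d₂ = 20 × 12/10 × 31/461 = (20 × 12 × 31) / (10 × 461) = 7440/4610
≈ 1.61 days

1.61 days


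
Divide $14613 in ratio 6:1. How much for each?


Total parts = 6 + 1 = 7
Part 1: 14613 × 6/7 = 12525.43
Part 2: 14613 × 1/7 = 2087.57
= Part 1: $12525.43, Part 2: $2087.57

Part 1: $12525.43, Part 2: $2087.57


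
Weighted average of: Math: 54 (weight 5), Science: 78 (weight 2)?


Numerator = 54×5 + 78×2
= 270 + 156
= 426
Total weight = 7
Weighted avg = 426/7
= 60.86

60.86


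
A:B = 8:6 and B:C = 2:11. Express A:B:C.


Match B: multiply A:B by 2 → 16:12
Multiply B:C by 6 → 12:66
Combined: 16:12:66
GCD = 2
= 8:6:33

8:6:33


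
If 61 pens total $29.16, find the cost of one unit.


Unit rate = total / quantity
= 29.16 / 61
= $0.48 per unit

$0.48 per unit


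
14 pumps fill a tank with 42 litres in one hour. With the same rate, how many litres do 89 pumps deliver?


Direct proportion: y/x = constant
k = 42/14 = 3.0000
y₂ = k × 89 = 42 × 89 / 14 = 3738/14
= 267.00

267.00


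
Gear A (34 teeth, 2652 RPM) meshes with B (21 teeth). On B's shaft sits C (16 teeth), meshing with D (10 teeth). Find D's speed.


Stage 1: RPM_B = RPM_A × t_A/t_B = 2652 × 34/21 = 90168/21 ≈ 4293.71
B and C share a shaft → RPM_C = RPM_B
Stage 2: RPM_D = RPM_C × t_C/t_D = RPM_A × (t_A×t_C)/(t_B×t_D)
Overall ratio = (34×16)/(21×10) = 544/210
RPM_D = 2652 × 544/210 = 1442688/210
≈ 6869.94 RPM

6869.94 RPM


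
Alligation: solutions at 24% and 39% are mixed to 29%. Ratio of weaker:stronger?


Let x parts of 24% mix with y parts of 39%.
24x + 39y = 29(x + y)
24x + 39y = 29x + 29y
x(24 - 29) = y(29 - 39)
x/y = (39 - 29)/(29 - 24) = 10/5
Simplify: 2:1
= 2:1

2:1


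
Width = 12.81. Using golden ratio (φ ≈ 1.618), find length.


φ = (1 + √5) / 2 ≈ 1.618
Length = width × φ = 12.81 × 1.618 = 20.72658
≈ 20.73

20.73


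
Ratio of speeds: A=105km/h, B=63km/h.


Ratio = 105:63
GCD = 21
Simplified = 5:3
Time ratio (same distance) = 3:5
Speed ratio = 5:3

5:3


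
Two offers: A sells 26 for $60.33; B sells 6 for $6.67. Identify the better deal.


Deal A: $60.33/26 = $2.3204/unit
Deal B: $6.67/6 = $1.1117/unit
B is cheaper per unit
= Deal B

Deal B


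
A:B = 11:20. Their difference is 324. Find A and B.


Let A = 11k, B = 20k.
20k - 11k = 324
9k = 324 → k = 324/9 = 36
A = 11×36 = 396, B = 20×36 = 720
= A = 396, B = 720

A = 396, B = 720


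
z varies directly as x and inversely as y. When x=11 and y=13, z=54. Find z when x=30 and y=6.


z = k·x/y
Solve for k using the known point: k = z·y/x = 54×13/11 = 702/11 ≈ 63.8182
Now evaluate at x=30, y=6:
z = k × 30 / 6 = (702 × 30) / (11 × 6) = 21060/66
≈ 319.0909

319.0909


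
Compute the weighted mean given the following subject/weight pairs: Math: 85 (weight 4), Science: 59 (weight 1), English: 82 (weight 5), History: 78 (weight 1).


Numerator = 85×4 + 59×1 + 82×5 + 78×1
= 340 + 59 + 410 + 78
= 887
Total weight = 11
Weighted avg = 887/11
= 80.64

80.64


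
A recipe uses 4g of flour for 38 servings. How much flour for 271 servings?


Direct proportion: y/x = constant
k = 4/38 ≈ 0.1053
y₂ = k × 271 = 4 × 271 / 38 = 1084/38
≈ 28.53

28.53


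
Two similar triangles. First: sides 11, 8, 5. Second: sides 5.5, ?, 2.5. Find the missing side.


Scale factor = 5.5/11 = 0.5
Missing side = 8 × 0.5
= 4.0

4.0


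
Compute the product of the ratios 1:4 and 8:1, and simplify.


Compound ratio = (1×8) : (4×1)
= 8:4
GCD = 4
= 2:1

2:1


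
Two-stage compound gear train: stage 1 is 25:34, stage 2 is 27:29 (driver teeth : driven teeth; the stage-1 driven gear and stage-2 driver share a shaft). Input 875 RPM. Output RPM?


Stage 1: RPM_B = RPM_A × t_A/t_B = 875 × 25/34 = 21875/34 ≈ 643.38
B and C share a shaft → RPM_C = RPM_B
Stage 2: RPM_D = RPM_C × t_C/t_D = RPM_A × (t_A×t_C)/(t_B×t_D)
Overall ratio = (25×27)/(34×29) = 675/986
RPM_D = 875 × 675/986 = 590625/986
≈ 599.01 RPM

599.01 RPM


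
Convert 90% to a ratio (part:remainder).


90% means 90 parts out of 100; remainder = 10
Part : remainder = 90:10
GCD = 10
= 9:1

9:1


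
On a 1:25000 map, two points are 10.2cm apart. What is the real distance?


Real distance = map distance × scale
= 10.2cm × 25000
= 255000 cm = 2550.0 m
= 2.550 km

2.550 km


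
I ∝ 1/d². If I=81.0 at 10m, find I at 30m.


I₁d₁² = I₂d₂²
I₂ = I₁ × (d₁/d₂)²
= 81.0 × (10/30)²
= 81.0 × 100/900
= 8100/900
= 9.0000

9.0000


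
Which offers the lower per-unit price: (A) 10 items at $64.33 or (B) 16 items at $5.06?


Deal A: $64.33/10 = $6.4330/unit
Deal B: $5.06/16 = $0.3163/unit
B is cheaper per unit
= Deal B

Deal B


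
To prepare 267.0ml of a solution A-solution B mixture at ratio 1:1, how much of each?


Total parts = 1 + 1 = 2
solution A: 267.0 × 1/2 = 133.5ml
solution B: 267.0 × 1/2 = 133.5ml
= 133.5ml and 133.5ml

133.5ml and 133.5ml


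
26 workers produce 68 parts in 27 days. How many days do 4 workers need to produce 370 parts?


Days ∝ work / workers, so d₂ = d₁ × (m₁/m₂) × (w₂/w₁)
Workers factor (inverse): 26/4 = 6.5000
Work factor (direct): 370/68 ≈ 5.4412
d₂ = 27 × 26/4 × 370/68 = (27 × 26 × 370) / (4 × 68) = 259740/272
≈ 954.93 days

954.93 days


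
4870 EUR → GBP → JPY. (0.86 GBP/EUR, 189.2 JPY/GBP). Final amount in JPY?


Step 1: 4870 EUR × 0.86 = 4188.20 GBP
Step 2: 4188.20 GBP × 189.2 = 792407.44 JPY
Implied rate EUR→JPY = 0.86 × 189.2 = 162.7120
= 792407.44 JPY

792407.44 JPY


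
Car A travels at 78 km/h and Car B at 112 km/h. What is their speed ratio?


Ratio = 78:112
GCD = 2
Simplified = 39:56
Time ratio (same distance) = 56:39
Speed ratio = 39:56

39:56


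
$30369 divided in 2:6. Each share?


Total parts = 2 + 6 = 8
Part 1: 30369 × 2/8 = 7592.25
Part 2: 30369 × 6/8 = 22776.75
= Part 1: $7592.25, Part 2: $22776.75

Part 1: $7592.25, Part 2: $22776.75


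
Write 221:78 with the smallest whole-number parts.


GCD(221, 78) = 13
221/13 : 78/13
= 17:6

17:6


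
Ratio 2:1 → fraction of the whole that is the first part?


Total parts = 2 + 1 = 3
First part: 2/3 = 2/3
= 2/3

2/3


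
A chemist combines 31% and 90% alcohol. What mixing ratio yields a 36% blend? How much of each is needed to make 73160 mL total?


Let x parts of 31% mix with y parts of 90%.
31x + 90y = 36(x + y)
31x + 90y = 36x + 36y
x(31 - 36) = y(36 - 90)
x/y = (90 - 36)/(36 - 31) = 54/5
Simplify: 54:5
Total parts = 59; one part = 73160/59 = 1240.00 mL
31% solution: 54×1240.00 = 66960.00 mL
90% solution: 5×1240.00 = 6200.00 mL
= ratio 54:5; 66960.00 mL and 6200.00 mL

ratio 54:5; 66960.00 mL and 6200.00 mL


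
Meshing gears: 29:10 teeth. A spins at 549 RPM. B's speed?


Gear ratio = 29:10 = 29:10
RPM_B = RPM_A × (teeth_A / teeth_B)
= 549 × (29/10)
= 1592.1 RPM

1592.1 RPM


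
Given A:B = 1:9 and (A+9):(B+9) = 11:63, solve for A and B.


Let A = 1k, B = 9k.
(1k + 9) / (9k + 9) = 11/63
Cross-multiply: 63(1k + 9) = 11(9k + 9)
63k + 567 = 99k + 99
63k - 99k = 99 - 567
-36k = -468
k = -468/-36 = 13
A = 1×13 = 13, B = 9×13 = 117
= A = 13, B = 117

A = 13, B = 117


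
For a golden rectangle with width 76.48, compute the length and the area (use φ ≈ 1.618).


φ = (1 + √5) / 2 ≈ 1.618
Length = width × φ = 76.48 × 1.618 = 123.74464
≈ 123.74
Area = width × length = 76.48 × 123.74464 = 9463.9900672 ≈ 9463.99
= Length: 123.74, Area: 9463.99

Length: 123.74, Area: 9463.99


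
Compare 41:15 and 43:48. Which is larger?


41/15 = 2.7333
43/48 = 0.8958
2.7333 > 0.8958, so 41:15 is greater
= 41:15

41:15


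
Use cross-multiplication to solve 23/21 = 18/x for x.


Cross multiply: 23 × x = 21 × 18
23x = 378
x = 378 / 23
= 16.43

16.43


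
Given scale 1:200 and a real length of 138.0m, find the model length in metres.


Model size = real / scale
= 138.0 / 200
= 0.6900 m

0.6900 m


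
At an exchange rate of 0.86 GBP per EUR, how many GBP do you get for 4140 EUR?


Amount × rate = 4140 × 0.86
= 3560.40 GBP

3560.40 GBP


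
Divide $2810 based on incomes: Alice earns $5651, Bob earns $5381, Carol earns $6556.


Total income = 5651 + 5381 + 6556 = $17588
Alice: $2810 × 5651/17588 = $902.85
Bob: $2810 × 5381/17588 = $859.71
Carol: $2810 × 6556/17588 = $1047.44
= Alice: $902.85, Bob: $859.71, Carol: $1047.44

Alice: $902.85, Bob: $859.71, Carol: $1047.44


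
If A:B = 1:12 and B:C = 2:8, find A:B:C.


Match B: multiply A:B by 2 → 2:24
Multiply B:C by 12 → 24:96
Combined: 2:24:96
GCD = 2
= 1:12:48

1:12:48


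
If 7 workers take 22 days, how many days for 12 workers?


Inverse proportion: x × y = constant
k = 7 × 22 = 154
y₂ = k / 12 = 154 / 12
= 12.83

12.83


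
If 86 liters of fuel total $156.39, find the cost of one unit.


Unit rate = total / quantity
= 156.39 / 86
= $1.82 per unit

$1.82 per unit


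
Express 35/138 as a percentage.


Percentage = (part / whole) × 100
= (35 / 138) × 100
≈ 25.36%

25.36%


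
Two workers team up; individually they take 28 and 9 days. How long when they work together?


Rate of A = 1/28 per day
Rate of B = 1/9 per day
Combined rate = 1/28 + 1/9 = 37/252 ≈ 0.1468 per day
Days = 1 / combined rate = 252/37
≈ 6.81 days

6.81 days


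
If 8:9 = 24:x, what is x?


Cross multiply: 8 × x = 9 × 24
8x = 216
x = 216 / 8
= 27.00

27.00


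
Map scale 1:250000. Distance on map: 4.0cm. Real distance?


Real distance = map distance × scale
= 4.0cm × 250000
= 1000000 cm = 10000.0 m
= 10.000 km

10.000 km


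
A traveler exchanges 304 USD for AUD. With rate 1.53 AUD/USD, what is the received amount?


Amount × rate = 304 × 1.53
= 465.12 AUD

465.12 AUD


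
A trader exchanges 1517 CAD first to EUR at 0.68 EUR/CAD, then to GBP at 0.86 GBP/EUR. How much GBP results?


Step 1: 1517 CAD × 0.68 = 1031.56 EUR
Step 2: 1031.56 EUR × 0.86 = 887.14 GBP
Implied rate CAD→GBP = 0.68 × 0.86 = 0.5848
= 887.14 GBP

887.14 GBP


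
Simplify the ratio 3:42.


GCD(3, 42) = 3
3/3 : 42/3
= 1:14

1:14


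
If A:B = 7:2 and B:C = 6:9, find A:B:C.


Match B: multiply A:B by 6 → 42:12
Multiply B:C by 2 → 12:18
Combined: 42:12:18
GCD = 6
= 7:2:3

7:2:3


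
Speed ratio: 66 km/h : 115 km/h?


Ratio = 66:115
GCD = 1
Simplified = 66:115
Time ratio (same distance) = 115:66
Speed ratio = 66:115

66:115


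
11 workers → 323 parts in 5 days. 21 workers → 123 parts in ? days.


Days ∝ work / workers, so d₂ = d₁ × (m₁/m₂) × (w₂/w₁)
Workers factor (inverse): 11/21 ≈ 0.5238
Work factor (direct): 123/323 ≈ 0.3808
d₂ = 5 × 11/21 × 123/323 = (5 × 11 × 123) / (21 × 323) = 6765/6783
≈ 1.00 days

1.00 days


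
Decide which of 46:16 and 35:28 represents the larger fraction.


46/16 = 2.8750
35/28 = 1.2500
2.8750 > 1.2500, so 46:16 is greater
= 46:16

46:16


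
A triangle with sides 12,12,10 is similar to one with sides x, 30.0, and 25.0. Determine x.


Scale factor = 30.0/12 = 2.5
Missing side = 12 × 2.5
= 30.0

30.0


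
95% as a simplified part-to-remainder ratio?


95% means 95 parts out of 100; remainder = 5
Part : remainder = 95:5
GCD = 5
= 19:1

19:1


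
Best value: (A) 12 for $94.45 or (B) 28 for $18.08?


Deal A: $94.45/12 = $7.8708/unit
Deal B: $18.08/28 = $0.6457/unit
B is cheaper per unit
= Deal B

Deal B


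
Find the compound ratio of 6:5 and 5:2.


Compound ratio = (6×5) : (5×2)
= 30:10
GCD = 10
= 3:1

3:1


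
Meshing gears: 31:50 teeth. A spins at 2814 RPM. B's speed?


Gear ratio = 31:50 = 31:50
RPM_B = RPM_A × (teeth_A / teeth_B)
= 2814 × (31/50)
= 1744.7 RPM

1744.7 RPM


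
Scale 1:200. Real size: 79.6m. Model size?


Model size = real / scale
= 79.6 / 200
= 0.3980 m

0.3980 m


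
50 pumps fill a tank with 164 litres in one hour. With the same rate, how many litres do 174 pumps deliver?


Direct proportion: y/x = constant
k = 164/50 = 3.2800
y₂ = k × 174 = 164 × 174 / 50 = 28536/50
= 570.72

570.72


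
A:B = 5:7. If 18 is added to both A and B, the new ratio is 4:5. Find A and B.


Let A = 5k, B = 7k.
(5k + 18) / (7k + 18) = 4/5
Cross-multiply: 5(5k + 18) = 4(7k + 18)
25k + 90 = 28k + 72
25k - 28k = 72 - 90
-3k = -18
k = -18/-3 = 6
A = 5×6 = 30, B = 7×6 = 42
= A = 30, B = 42

A = 30, B = 42


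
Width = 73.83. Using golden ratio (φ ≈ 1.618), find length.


φ = (1 + √5) / 2 ≈ 1.618
Length = width × φ = 73.83 × 1.618 = 119.45694
≈ 119.46

119.46


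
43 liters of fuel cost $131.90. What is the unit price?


Unit rate = total / quantity
= 131.90 / 43
= $3.07 per unit

$3.07 per unit


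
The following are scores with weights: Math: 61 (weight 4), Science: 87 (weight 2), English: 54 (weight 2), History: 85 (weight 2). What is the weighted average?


Numerator = 61×4 + 87×2 + 54×2 + 85×2
= 244 + 174 + 108 + 170
= 696
Total weight = 10
Weighted avg = 696/10
= 69.60

69.60


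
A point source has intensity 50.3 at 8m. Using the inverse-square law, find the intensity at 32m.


I₁d₁² = I₂d₂²
I₂ = I₁ × (d₁/d₂)²
= 50.3 × (8/32)²
= 50.3 × 64/1024
= 3219.2/1024
≈ 3.1438

3.1438


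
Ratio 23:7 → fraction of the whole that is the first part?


Total parts = 23 + 7 = 30
First part: 23/30 = 23/30
= 23/30

23/30


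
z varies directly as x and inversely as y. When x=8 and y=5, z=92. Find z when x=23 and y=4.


z = k·x/y
Solve for k using the known point: k = z·y/x = 92×5/8 = 460/8 = 57.5000
Now evaluate at x=23, y=4:
z = k × 23 / 4 = (460 × 23) / (8 × 4) = 10580/32
= 330.6250

330.6250


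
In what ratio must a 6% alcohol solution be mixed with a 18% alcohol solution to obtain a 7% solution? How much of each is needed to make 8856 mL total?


Let x parts of 6% mix with y parts of 18%.
6x + 18y = 7(x + y)
6x + 18y = 7x + 7y
x(6 - 7) = y(7 - 18)
x/y = (18 - 7)/(7 - 6) = 11/1
Simplify: 11:1
Total parts = 12; one part = 8856/12 = 738.00 mL
6% solution: 11×738.00 = 8118.00 mL
18% solution: 1×738.00 = 738.00 mL
= ratio 11:1; 8118.00 mL and 738.00 mL

ratio 11:1; 8118.00 mL and 738.00 mL


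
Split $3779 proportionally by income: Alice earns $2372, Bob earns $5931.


Total income = 2372 + 5931 = $8303
Alice: $3779 × 2372/8303 = $1079.58
Bob: $3779 × 5931/8303 = $2699.42
= Alice: $1079.58, Bob: $2699.42

Alice: $1079.58, Bob: $2699.42


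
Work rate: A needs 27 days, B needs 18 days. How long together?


Rate of A = 1/27 per day
Rate of B = 1/18 per day
Combined rate = 1/27 + 1/18 = 45/486 ≈ 0.0926 per day
Days = 1 / combined rate = 486/45
= 10.80 days

10.80 days


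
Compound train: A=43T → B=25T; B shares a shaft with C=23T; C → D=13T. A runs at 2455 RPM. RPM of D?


Stage 1: RPM_B = RPM_A × t_A/t_B = 2455 × 43/25 = 105565/25 = 4222.60
B and C share a shaft → RPM_C = RPM_B
Stage 2: RPM_D = RPM_C × t_C/t_D = RPM_A × (t_A×t_C)/(t_B×t_D)
Overall ratio = (43×23)/(25×13) = 989/325
RPM_D = 2455 × 989/325 = 2427995/325
≈ 7470.75 RPM

7470.75 RPM


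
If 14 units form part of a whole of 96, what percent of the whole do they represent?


Percentage = (part / whole) × 100
= (14 / 96) × 100
≈ 14.58%

14.58%


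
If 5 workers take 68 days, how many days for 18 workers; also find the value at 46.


Inverse proportion: x × y = constant
k = 5 × 68 = 340
At x=18: k/18 = 18.89
At x=46: k/46 = 7.39
= 18.89 and 7.39

18.89 and 7.39


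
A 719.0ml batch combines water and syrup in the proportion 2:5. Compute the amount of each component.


Total parts = 2 + 5 = 7
water: 719.0 × 2/7 = 205.4ml
syrup: 719.0 × 5/7 = 513.6ml
= 205.4ml and 513.6ml

205.4ml and 513.6ml


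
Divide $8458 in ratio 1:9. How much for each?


Total parts = 1 + 9 = 10
Part 1: 8458 × 1/10 = 845.80
Part 2: 8458 × 9/10 = 7612.20
= Part 1: $845.80, Part 2: $7612.20

Part 1: $845.80, Part 2: $7612.20


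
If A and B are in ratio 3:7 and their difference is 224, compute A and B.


Let A = 3k, B = 7k.
7k - 3k = 224
4k = 224 → k = 224/4 = 56
A = 3×56 = 168, B = 7×56 = 392
= A = 168, B = 392

A = 168, B = 392


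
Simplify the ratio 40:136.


GCD(40, 136) = 8
40/8 : 136/8
= 5:17

5:17


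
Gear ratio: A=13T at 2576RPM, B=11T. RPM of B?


Gear ratio = 13:11 = 13:11
RPM_B = RPM_A × (teeth_A / teeth_B)
= 2576 × (13/11)
= 3044.4 RPM

3044.4 RPM


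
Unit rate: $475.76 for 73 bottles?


Unit rate = total / quantity
= 475.76 / 73
= $6.52 per unit

$6.52 per unit


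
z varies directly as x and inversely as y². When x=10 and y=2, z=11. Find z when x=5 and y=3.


z = k·x/y²
Solve for k using the known point: k = z·y²/x = 11×4/10 = 44/10 = 4.4000
Now evaluate at x=5, y=3:
z = k × 5 / 9 = (44 × 5) / (10 × 9) = 220/90
≈ 2.4444

2.4444


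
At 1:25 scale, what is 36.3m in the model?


Model size = real / scale
= 36.3 / 25
= 1.4520 m

1.4520 m


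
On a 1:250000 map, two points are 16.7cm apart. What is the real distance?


Real distance = map distance × scale
= 16.7cm × 250000
= 4175000 cm = 41750.0 m
= 41.750 km

41.750 km


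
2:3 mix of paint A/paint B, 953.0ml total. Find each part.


Total parts = 2 + 3 = 5
paint A: 953.0 × 2/5 = 381.2ml
paint B: 953.0 × 3/5 = 571.8ml
= 381.2ml and 571.8ml

381.2ml and 571.8ml


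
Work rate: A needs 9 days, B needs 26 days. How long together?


Rate of A = 1/9 per day
Rate of B = 1/26 per day
Combined rate = 1/9 + 1/26 = 35/234 ≈ 0.1496 per day
Days = 1 / combined rate = 234/35
≈ 6.69 days

6.69 days


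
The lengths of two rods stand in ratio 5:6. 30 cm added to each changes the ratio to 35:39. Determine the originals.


Let A = 5k, B = 6k.
(5k + 30) / (6k + 30) = 35/39
Cross-multiply: 39(5k + 30) = 35(6k + 30)
195k + 1170 = 210k + 1050
195k - 210k = 1050 - 1170
-15k = -120
k = -120/-15 = 8
A = 5×8 = 40, B = 6×8 = 48
= A = 40, B = 48

A = 40, B = 48


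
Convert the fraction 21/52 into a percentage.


Percentage = (part / whole) × 100
= (21 / 52) × 100
≈ 40.38%

40.38%


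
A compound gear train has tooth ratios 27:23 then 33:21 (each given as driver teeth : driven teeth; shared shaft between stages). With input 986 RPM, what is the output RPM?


Stage 1: RPM_B = RPM_A × t_A/t_B = 986 × 27/23 = 26622/23 ≈ 1157.48
B and C share a shaft → RPM_C = RPM_B
Stage 2: RPM_D = RPM_C × t_C/t_D = RPM_A × (t_A×t_C)/(t_B×t_D)
Overall ratio = (27×33)/(23×21) = 891/483
RPM_D = 986 × 891/483 = 878526/483
≈ 1818.89 RPM

1818.89 RPM


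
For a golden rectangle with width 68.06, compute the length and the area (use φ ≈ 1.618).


φ = (1 + √5) / 2 ≈ 1.618
Length = width × φ = 68.06 × 1.618 = 110.12108
≈ 110.12
Area = width × length = 68.06 × 110.12108 = 7494.8407048 ≈ 7494.84
= Length: 110.12, Area: 7494.84

Length: 110.12, Area: 7494.84


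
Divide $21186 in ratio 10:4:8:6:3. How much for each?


Total parts = 10 + 4 + 8 + 6 + 3 = 31
Part 1: 21186 × 10/31 = 6834.19
Part 2: 21186 × 4/31 = 2733.68
Part 3: 21186 × 8/31 = 5467.35
Part 4: 21186 × 6/31 = 4100.52
Part 5: 21186 × 3/31 = 2050.26
= Part 1: $6834.19, Part 2: $2733.68, Part 3: $5467.35, Part 4: $4100.52, Part 5: $2050.26

Part 1: $6834.19, Part 2: $2733.68, Part 3: $5467.35, Part 4: $4100.52, Part 5: $2050.26


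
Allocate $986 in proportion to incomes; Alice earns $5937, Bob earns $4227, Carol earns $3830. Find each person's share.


Total income = 5937 + 4227 + 3830 = $13994
Alice: $986 × 5937/13994 = $418.31
Bob: $986 × 4227/13994 = $297.83
Carol: $986 × 3830/13994 = $269.86
= Alice: $418.31, Bob: $297.83, Carol: $269.86

Alice: $418.31, Bob: $297.83, Carol: $269.86


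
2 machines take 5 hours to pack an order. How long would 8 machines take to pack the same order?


Inverse proportion: x × y = constant
k = 2 × 5 = 10
y₂ = k / 8 = 10 / 8
= 1.25

1.25


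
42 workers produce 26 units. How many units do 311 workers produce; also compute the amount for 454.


Direct proportion: y/x = constant
k = 26/42 ≈ 0.6190
y at x=311: k × 311 = 26 × 311 / 42 = 8086/42 ≈ 192.52
y at x=454: k × 454 = 26 × 454 / 42 = 11804/42 ≈ 281.05
= 192.52 and 281.05

192.52 and 281.05


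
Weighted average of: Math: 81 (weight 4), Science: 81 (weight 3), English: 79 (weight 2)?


Numerator = 81×4 + 81×3 + 79×2
= 324 + 243 + 158
= 725
Total weight = 9
Weighted avg = 725/9
= 80.56

80.56


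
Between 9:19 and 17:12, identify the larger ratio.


9/19 = 0.4737
17/12 = 1.4167
0.4737 < 1.4167, so 9:19 is less
= 17:12

17:12


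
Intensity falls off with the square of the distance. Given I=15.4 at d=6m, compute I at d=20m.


I₁d₁² = I₂d₂²
I₂ = I₁ × (d₁/d₂)²
= 15.4 × (6/20)²
= 15.4 × 36/400
= 554.4/400
= 1.3860

1.3860


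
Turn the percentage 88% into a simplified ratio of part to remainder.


88% means 88 parts out of 100; remainder = 12
Part : remainder = 88:12
GCD = 4
= 22:3

22:3


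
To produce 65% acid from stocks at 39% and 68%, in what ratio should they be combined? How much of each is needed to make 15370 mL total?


Let x parts of 39% mix with y parts of 68%.
39x + 68y = 65(x + y)
39x + 68y = 65x + 65y
x(39 - 65) = y(65 - 68)
x/y = (68 - 65)/(65 - 39) = 3/26
Simplify: 3:26
Total parts = 29; one part = 15370/29 = 530.00 mL
39% solution: 3×530.00 = 1590.00 mL
68% solution: 26×530.00 = 13780.00 mL
= ratio 3:26; 1590.00 mL and 13780.00 mL

ratio 3:26; 1590.00 mL and 13780.00 mL
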